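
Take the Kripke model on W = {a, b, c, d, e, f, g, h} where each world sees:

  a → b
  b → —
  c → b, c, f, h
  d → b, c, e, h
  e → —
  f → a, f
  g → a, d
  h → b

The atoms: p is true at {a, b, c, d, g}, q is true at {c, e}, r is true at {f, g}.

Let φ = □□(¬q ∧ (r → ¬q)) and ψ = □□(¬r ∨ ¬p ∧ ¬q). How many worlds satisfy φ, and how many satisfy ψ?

For □□(¬q ∧ (r → ¬q)):
a: successors {b}; □(¬q ∧ (r → ¬q)) there: b:T. ✓
b: no successors, so □□(¬q ∧ (r → ¬q)) holds vacuously. ✓
c: successors {b, c, f, h}; □(¬q ∧ (r → ¬q)) there: b:T, c:F, f:T, h:T. ✗
d: successors {b, c, e, h}; □(¬q ∧ (r → ¬q)) there: b:T, c:F, e:T, h:T. ✗
e: no successors, so □□(¬q ∧ (r → ¬q)) holds vacuously. ✓
f: successors {a, f}; □(¬q ∧ (r → ¬q)) there: a:T, f:T. ✓
g: successors {a, d}; □(¬q ∧ (r → ¬q)) there: a:T, d:F. ✗
h: successors {b}; □(¬q ∧ (r → ¬q)) there: b:T. ✓
— 5 worlds.
For □□(¬r ∨ ¬p ∧ ¬q):
a: successors {b}; □(¬r ∨ ¬p ∧ ¬q) there: b:T. ✓
b: no successors, so □□(¬r ∨ ¬p ∧ ¬q) holds vacuously. ✓
c: successors {b, c, f, h}; □(¬r ∨ ¬p ∧ ¬q) there: b:T, c:T, f:T, h:T. ✓
d: successors {b, c, e, h}; □(¬r ∨ ¬p ∧ ¬q) there: b:T, c:T, e:T, h:T. ✓
e: no successors, so □□(¬r ∨ ¬p ∧ ¬q) holds vacuously. ✓
f: successors {a, f}; □(¬r ∨ ¬p ∧ ¬q) there: a:T, f:T. ✓
g: successors {a, d}; □(¬r ∨ ¬p ∧ ¬q) there: a:T, d:T. ✓
h: successors {b}; □(¬r ∨ ¬p ∧ ¬q) there: b:T. ✓
— 8 worlds.

5 and 8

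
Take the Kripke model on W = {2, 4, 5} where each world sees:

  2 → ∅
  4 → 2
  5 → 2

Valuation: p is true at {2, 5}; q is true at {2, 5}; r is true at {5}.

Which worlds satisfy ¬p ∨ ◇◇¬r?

{4}

2: ¬p is F, ◇◇¬r is F. ✗
4: ¬p is T, ◇◇¬r is F. ✓
5: ¬p is F, ◇◇¬r is F. ✗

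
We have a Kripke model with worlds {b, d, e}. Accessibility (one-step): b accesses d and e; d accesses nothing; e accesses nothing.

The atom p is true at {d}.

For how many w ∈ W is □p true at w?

2

b: successors {d, e}; p there: d:T, e:F. ✗
d: no successors, so □p holds vacuously. ✓
e: no successors, so □p holds vacuously. ✓
Satisfying worlds: {d, e}.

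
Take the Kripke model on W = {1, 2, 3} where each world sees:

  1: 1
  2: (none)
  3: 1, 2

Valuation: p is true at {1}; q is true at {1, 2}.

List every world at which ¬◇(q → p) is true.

{2}

1: ◇(q → p) is T. ✗
2: ◇(q → p) is F. ✓
3: ◇(q → p) is T. ✗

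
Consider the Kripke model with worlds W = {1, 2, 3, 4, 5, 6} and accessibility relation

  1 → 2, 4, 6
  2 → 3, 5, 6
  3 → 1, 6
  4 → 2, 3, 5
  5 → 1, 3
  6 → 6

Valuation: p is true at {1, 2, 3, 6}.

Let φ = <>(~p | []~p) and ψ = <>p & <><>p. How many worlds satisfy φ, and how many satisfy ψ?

For <>(~p | []~p):
1: successors {2, 4, 6}; ~p | []~p there: 2:F, 4:T, 6:F. ✓
2: successors {3, 5, 6}; ~p | []~p there: 3:F, 5:T, 6:F. ✓
3: successors {1, 6}; ~p | []~p there: 1:F, 6:F. ✗
4: successors {2, 3, 5}; ~p | []~p there: 2:F, 3:F, 5:T. ✓
5: successors {1, 3}; ~p | []~p there: 1:F, 3:F. ✗
6: successors {6}; ~p | []~p there: 6:F. ✗
— 3 worlds.
For <>p & <><>p:
1: <>p is T, <><>p is T. ✓
2: <>p is T, <><>p is T. ✓
3: <>p is T, <><>p is T. ✓
4: <>p is T, <><>p is T. ✓
5: <>p is T, <><>p is T. ✓
6: <>p is T, <><>p is T. ✓
— 6 worlds.

3 and 6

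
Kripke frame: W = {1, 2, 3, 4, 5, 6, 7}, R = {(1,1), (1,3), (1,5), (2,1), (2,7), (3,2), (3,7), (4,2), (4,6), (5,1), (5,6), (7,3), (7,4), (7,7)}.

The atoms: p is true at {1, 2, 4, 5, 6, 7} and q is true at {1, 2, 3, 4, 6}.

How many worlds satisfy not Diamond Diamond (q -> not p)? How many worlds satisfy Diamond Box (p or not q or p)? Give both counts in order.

1 and 5

For not Diamond Diamond (q -> not p):
1: Diamond Diamond (q -> not p) is T. ✗
2: Diamond Diamond (q -> not p) is T. ✗
3: Diamond Diamond (q -> not p) is T. ✗
4: Diamond Diamond (q -> not p) is T. ✗
5: Diamond Diamond (q -> not p) is T. ✗
6: Diamond Diamond (q -> not p) is F. ✓
7: Diamond Diamond (q -> not p) is T. ✗
— 1 world.
For Diamond Box (p or not q or p):
1: successors {1, 3, 5}; Box (p or not q or p) there: 1:F, 3:T, 5:T. ✓
2: successors {1, 7}; Box (p or not q or p) there: 1:F, 7:F. ✗
3: successors {2, 7}; Box (p or not q or p) there: 2:T, 7:F. ✓
4: successors {2, 6}; Box (p or not q or p) there: 2:T, 6:T. ✓
5: successors {1, 6}; Box (p or not q or p) there: 1:F, 6:T. ✓
6: no successors, so Diamond Box (p or not q or p) fails. ✗
7: successors {3, 4, 7}; Box (p or not q or p) there: 3:T, 4:T, 7:F. ✓
— 5 worlds.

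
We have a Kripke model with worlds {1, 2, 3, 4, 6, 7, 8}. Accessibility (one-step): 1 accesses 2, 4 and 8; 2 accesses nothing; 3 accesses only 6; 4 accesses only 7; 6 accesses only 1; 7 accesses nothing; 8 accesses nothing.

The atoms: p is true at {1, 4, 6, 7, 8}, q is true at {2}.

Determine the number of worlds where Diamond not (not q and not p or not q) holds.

1: successors {2, 4, 8}; not (not q and not p or not q) there: 2:T, 4:F, 8:F. ✓
2: no successors, so Diamond not (not q and not p or not q) fails. ✗
3: successors {6}; not (not q and not p or not q) there: 6:F. ✗
4: successors {7}; not (not q and not p or not q) there: 7:F. ✗
6: successors {1}; not (not q and not p or not q) there: 1:F. ✗
7: no successors, so Diamond not (not q and not p or not q) fails. ✗
8: no successors, so Diamond not (not q and not p or not q) fails. ✗
Satisfying worlds: {1}.

1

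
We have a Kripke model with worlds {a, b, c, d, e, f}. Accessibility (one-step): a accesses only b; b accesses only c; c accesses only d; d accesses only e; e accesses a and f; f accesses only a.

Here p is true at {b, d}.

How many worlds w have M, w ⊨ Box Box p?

2

a: successors {b}; Box p there: b:F. ✗
b: successors {c}; Box p there: c:T. ✓
c: successors {d}; Box p there: d:F. ✗
d: successors {e}; Box p there: e:F. ✗
e: successors {a, f}; Box p there: a:T, f:F. ✗
f: successors {a}; Box p there: a:T. ✓
Satisfying worlds: {b, f}.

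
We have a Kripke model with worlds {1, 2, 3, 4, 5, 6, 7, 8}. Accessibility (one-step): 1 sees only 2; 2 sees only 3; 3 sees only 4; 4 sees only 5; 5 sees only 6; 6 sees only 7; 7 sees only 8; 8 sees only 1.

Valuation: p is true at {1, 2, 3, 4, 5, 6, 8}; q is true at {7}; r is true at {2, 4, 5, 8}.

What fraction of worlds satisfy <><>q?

1: successors {2}; <>q there: 2:F. ✗
2: successors {3}; <>q there: 3:F. ✗
3: successors {4}; <>q there: 4:F. ✗
4: successors {5}; <>q there: 5:F. ✗
5: successors {6}; <>q there: 6:T. ✓
6: successors {7}; <>q there: 7:F. ✗
7: successors {8}; <>q there: 8:F. ✗
8: successors {1}; <>q there: 1:F. ✗
That's 1 of 8 worlds, so 1/8.

1/8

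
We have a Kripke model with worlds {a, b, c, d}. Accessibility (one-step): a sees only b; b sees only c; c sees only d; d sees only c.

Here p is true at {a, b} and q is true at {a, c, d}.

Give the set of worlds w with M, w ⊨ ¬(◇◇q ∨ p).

a: ◇◇q ∨ p is T. ✗
b: ◇◇q ∨ p is T. ✗
c: ◇◇q ∨ p is T. ✗
d: ◇◇q ∨ p is T. ✗

∅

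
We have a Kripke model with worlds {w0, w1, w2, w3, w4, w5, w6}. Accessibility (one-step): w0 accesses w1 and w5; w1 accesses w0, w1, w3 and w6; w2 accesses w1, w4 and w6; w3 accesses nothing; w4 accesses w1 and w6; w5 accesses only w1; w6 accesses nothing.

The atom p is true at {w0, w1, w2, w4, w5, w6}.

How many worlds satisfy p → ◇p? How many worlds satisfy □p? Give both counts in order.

For p → ◇p:
w0: p is T, ◇p is T. ✓
w1: p is T, ◇p is T. ✓
w2: p is T, ◇p is T. ✓
w3: p is F, ◇p is F. ✓
w4: p is T, ◇p is T. ✓
w5: p is T, ◇p is T. ✓
w6: p is T, ◇p is F. ✗
— 6 worlds.
For □p:
w0: successors {w1, w5}; p there: w1:T, w5:T. ✓
w1: successors {w0, w1, w3, w6}; p there: w0:T, w1:T, w3:F, w6:T. ✗
w2: successors {w1, w4, w6}; p there: w1:T, w4:T, w6:T. ✓
w3: no successors, so □p holds vacuously. ✓
w4: successors {w1, w6}; p there: w1:T, w6:T. ✓
w5: successors {w1}; p there: w1:T. ✓
w6: no successors, so □p holds vacuously. ✓
— 6 worlds.

6 and 6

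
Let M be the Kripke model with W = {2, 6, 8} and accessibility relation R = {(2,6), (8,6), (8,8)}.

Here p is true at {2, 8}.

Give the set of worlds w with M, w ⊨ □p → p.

{2, 8}

2: □p is F, p is T. ✓
6: □p is T, p is F. ✗
8: □p is F, p is T. ✓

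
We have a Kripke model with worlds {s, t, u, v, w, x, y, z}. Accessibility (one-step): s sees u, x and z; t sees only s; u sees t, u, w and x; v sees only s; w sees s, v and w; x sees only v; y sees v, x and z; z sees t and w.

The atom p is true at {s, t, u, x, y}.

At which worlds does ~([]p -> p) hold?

s: []p -> p is T. ✗
t: []p -> p is T. ✗
u: []p -> p is T. ✗
v: []p -> p is F. ✓
w: []p -> p is T. ✗
x: []p -> p is T. ✗
y: []p -> p is T. ✗
z: []p -> p is T. ✗

{v}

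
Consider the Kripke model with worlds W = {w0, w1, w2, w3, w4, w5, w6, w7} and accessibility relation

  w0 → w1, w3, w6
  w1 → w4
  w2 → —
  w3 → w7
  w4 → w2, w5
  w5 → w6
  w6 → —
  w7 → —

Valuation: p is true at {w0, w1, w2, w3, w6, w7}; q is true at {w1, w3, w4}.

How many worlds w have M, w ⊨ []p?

6

w0: successors {w1, w3, w6}; p there: w1:T, w3:T, w6:T. ✓
w1: successors {w4}; p there: w4:F. ✗
w2: no successors, so []p holds vacuously. ✓
w3: successors {w7}; p there: w7:T. ✓
w4: successors {w2, w5}; p there: w2:T, w5:F. ✗
w5: successors {w6}; p there: w6:T. ✓
w6: no successors, so []p holds vacuously. ✓
w7: no successors, so []p holds vacuously. ✓
Satisfying worlds: {w0, w2, w3, w5, w6, w7}.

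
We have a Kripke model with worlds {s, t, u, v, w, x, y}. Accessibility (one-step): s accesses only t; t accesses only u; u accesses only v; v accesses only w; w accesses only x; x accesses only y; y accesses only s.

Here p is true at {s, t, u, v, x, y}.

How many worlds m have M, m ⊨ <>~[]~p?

s: successors {t}; ~[]~p there: t:T. ✓
t: successors {u}; ~[]~p there: u:T. ✓
u: successors {v}; ~[]~p there: v:F. ✗
v: successors {w}; ~[]~p there: w:T. ✓
w: successors {x}; ~[]~p there: x:T. ✓
x: successors {y}; ~[]~p there: y:T. ✓
y: successors {s}; ~[]~p there: s:T. ✓
Satisfying worlds: {s, t, v, w, x, y}.

6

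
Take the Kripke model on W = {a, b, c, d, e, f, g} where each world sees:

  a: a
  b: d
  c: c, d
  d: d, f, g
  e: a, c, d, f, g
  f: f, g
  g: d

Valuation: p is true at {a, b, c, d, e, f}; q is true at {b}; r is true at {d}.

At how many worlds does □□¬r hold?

a: successors {a}; □¬r there: a:T. ✓
b: successors {d}; □¬r there: d:F. ✗
c: successors {c, d}; □¬r there: c:F, d:F. ✗
d: successors {d, f, g}; □¬r there: d:F, f:T, g:F. ✗
e: successors {a, c, d, f, g}; □¬r there: a:T, c:F, d:F, f:T, g:F. ✗
f: successors {f, g}; □¬r there: f:T, g:F. ✗
g: successors {d}; □¬r there: d:F. ✗
Satisfying worlds: {a}.

1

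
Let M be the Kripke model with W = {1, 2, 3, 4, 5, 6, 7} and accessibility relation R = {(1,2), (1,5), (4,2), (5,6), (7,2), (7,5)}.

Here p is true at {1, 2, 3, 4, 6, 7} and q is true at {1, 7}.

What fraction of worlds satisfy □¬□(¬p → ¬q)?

1: successors {2, 5}; ¬□(¬p → ¬q) there: 2:F, 5:F. ✗
2: no successors, so □¬□(¬p → ¬q) holds vacuously. ✓
3: no successors, so □¬□(¬p → ¬q) holds vacuously. ✓
4: successors {2}; ¬□(¬p → ¬q) there: 2:F. ✗
5: successors {6}; ¬□(¬p → ¬q) there: 6:F. ✗
6: no successors, so □¬□(¬p → ¬q) holds vacuously. ✓
7: successors {2, 5}; ¬□(¬p → ¬q) there: 2:F, 5:F. ✗
That's 3 of 7 worlds, so 3/7.

3/7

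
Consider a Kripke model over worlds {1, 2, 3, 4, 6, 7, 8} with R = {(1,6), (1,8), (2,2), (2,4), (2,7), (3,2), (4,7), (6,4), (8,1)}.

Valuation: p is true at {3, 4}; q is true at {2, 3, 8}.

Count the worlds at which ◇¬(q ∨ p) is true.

1: successors {6, 8}; ¬(q ∨ p) there: 6:T, 8:F. ✓
2: successors {2, 4, 7}; ¬(q ∨ p) there: 2:F, 4:F, 7:T. ✓
3: successors {2}; ¬(q ∨ p) there: 2:F. ✗
4: successors {7}; ¬(q ∨ p) there: 7:T. ✓
6: successors {4}; ¬(q ∨ p) there: 4:F. ✗
7: no successors, so ◇¬(q ∨ p) fails. ✗
8: successors {1}; ¬(q ∨ p) there: 1:T. ✓
Satisfying worlds: {1, 2, 4, 8}.

4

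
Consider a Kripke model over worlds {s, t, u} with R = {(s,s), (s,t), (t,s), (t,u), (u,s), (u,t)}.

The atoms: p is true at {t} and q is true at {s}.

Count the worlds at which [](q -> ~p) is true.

3

s: successors {s, t}; q -> ~p there: s:T, t:T. ✓
t: successors {s, u}; q -> ~p there: s:T, u:T. ✓
u: successors {s, t}; q -> ~p there: s:T, t:T. ✓
Satisfying worlds: {s, t, u}.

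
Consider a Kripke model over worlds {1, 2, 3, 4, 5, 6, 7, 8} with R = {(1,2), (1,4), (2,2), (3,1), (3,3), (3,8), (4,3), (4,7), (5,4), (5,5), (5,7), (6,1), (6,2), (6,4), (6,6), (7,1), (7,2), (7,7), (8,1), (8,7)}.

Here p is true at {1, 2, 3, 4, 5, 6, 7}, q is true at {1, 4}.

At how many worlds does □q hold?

1: successors {2, 4}; q there: 2:F, 4:T. ✗
2: successors {2}; q there: 2:F. ✗
3: successors {1, 3, 8}; q there: 1:T, 3:F, 8:F. ✗
4: successors {3, 7}; q there: 3:F, 7:F. ✗
5: successors {4, 5, 7}; q there: 4:T, 5:F, 7:F. ✗
6: successors {1, 2, 4, 6}; q there: 1:T, 2:F, 4:T, 6:F. ✗
7: successors {1, 2, 7}; q there: 1:T, 2:F, 7:F. ✗
8: successors {1, 7}; q there: 1:T, 7:F. ✗
Satisfying worlds: ∅.

0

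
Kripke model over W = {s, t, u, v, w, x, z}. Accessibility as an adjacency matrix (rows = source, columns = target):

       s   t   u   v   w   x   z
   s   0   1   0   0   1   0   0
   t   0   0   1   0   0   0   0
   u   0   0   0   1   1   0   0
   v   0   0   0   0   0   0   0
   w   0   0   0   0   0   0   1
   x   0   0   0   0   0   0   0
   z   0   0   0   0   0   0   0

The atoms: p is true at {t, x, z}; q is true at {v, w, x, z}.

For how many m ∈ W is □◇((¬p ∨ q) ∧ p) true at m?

3

s: successors {t, w}; ◇((¬p ∨ q) ∧ p) there: t:F, w:T. ✗
t: successors {u}; ◇((¬p ∨ q) ∧ p) there: u:F. ✗
u: successors {v, w}; ◇((¬p ∨ q) ∧ p) there: v:F, w:T. ✗
v: no successors, so □◇((¬p ∨ q) ∧ p) holds vacuously. ✓
w: successors {z}; ◇((¬p ∨ q) ∧ p) there: z:F. ✗
x: no successors, so □◇((¬p ∨ q) ∧ p) holds vacuously. ✓
z: no successors, so □◇((¬p ∨ q) ∧ p) holds vacuously. ✓
Satisfying worlds: {v, x, z}.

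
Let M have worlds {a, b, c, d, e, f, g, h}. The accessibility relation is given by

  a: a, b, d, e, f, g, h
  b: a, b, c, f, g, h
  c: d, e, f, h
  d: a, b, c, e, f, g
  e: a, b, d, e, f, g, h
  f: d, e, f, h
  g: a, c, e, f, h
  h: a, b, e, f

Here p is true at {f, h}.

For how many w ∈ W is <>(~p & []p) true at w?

0

a: successors {a, b, d, e, f, g, h}; ~p & []p there: a:F, b:F, d:F, e:F, f:F, g:F, h:F. ✗
b: successors {a, b, c, f, g, h}; ~p & []p there: a:F, b:F, c:F, f:F, g:F, h:F. ✗
c: successors {d, e, f, h}; ~p & []p there: d:F, e:F, f:F, h:F. ✗
d: successors {a, b, c, e, f, g}; ~p & []p there: a:F, b:F, c:F, e:F, f:F, g:F. ✗
e: successors {a, b, d, e, f, g, h}; ~p & []p there: a:F, b:F, d:F, e:F, f:F, g:F, h:F. ✗
f: successors {d, e, f, h}; ~p & []p there: d:F, e:F, f:F, h:F. ✗
g: successors {a, c, e, f, h}; ~p & []p there: a:F, c:F, e:F, f:F, h:F. ✗
h: successors {a, b, e, f}; ~p & []p there: a:F, b:F, e:F, f:F. ✗
Satisfying worlds: ∅.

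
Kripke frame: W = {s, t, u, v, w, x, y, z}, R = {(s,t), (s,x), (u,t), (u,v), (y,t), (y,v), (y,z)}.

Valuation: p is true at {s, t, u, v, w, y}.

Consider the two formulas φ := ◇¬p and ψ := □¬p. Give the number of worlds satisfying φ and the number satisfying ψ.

For ◇¬p:
s: successors {t, x}; ¬p there: t:F, x:T. ✓
t: no successors, so ◇¬p fails. ✗
u: successors {t, v}; ¬p there: t:F, v:F. ✗
v: no successors, so ◇¬p fails. ✗
w: no successors, so ◇¬p fails. ✗
x: no successors, so ◇¬p fails. ✗
y: successors {t, v, z}; ¬p there: t:F, v:F, z:T. ✓
z: no successors, so ◇¬p fails. ✗
— 2 worlds.
For □¬p:
s: successors {t, x}; ¬p there: t:F, x:T. ✗
t: no successors, so □¬p holds vacuously. ✓
u: successors {t, v}; ¬p there: t:F, v:F. ✗
v: no successors, so □¬p holds vacuously. ✓
w: no successors, so □¬p holds vacuously. ✓
x: no successors, so □¬p holds vacuously. ✓
y: successors {t, v, z}; ¬p there: t:F, v:F, z:T. ✗
z: no successors, so □¬p holds vacuously. ✓
— 5 worlds.

2 and 5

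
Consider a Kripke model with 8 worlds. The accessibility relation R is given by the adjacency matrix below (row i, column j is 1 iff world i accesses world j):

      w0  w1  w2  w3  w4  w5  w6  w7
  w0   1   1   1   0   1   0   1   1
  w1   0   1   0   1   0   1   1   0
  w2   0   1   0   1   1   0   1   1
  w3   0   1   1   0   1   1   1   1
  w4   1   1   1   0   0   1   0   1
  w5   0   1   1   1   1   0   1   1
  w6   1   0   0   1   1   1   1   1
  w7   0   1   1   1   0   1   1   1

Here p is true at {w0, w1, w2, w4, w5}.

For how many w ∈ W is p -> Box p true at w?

w0: p is T, Box p is F. ✗
w1: p is T, Box p is F. ✗
w2: p is T, Box p is F. ✗
w3: p is F, Box p is F. ✓
w4: p is T, Box p is F. ✗
w5: p is T, Box p is F. ✗
w6: p is F, Box p is F. ✓
w7: p is F, Box p is F. ✓
Satisfying worlds: {w3, w6, w7}.

3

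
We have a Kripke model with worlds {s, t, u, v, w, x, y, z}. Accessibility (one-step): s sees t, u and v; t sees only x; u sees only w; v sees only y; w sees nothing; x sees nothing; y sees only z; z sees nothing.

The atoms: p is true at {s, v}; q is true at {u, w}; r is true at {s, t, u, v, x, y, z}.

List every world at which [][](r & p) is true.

s: successors {t, u, v}; [](r & p) there: t:F, u:F, v:F. ✗
t: successors {x}; [](r & p) there: x:T. ✓
u: successors {w}; [](r & p) there: w:T. ✓
v: successors {y}; [](r & p) there: y:F. ✗
w: no successors, so [][](r & p) holds vacuously. ✓
x: no successors, so [][](r & p) holds vacuously. ✓
y: successors {z}; [](r & p) there: z:T. ✓
z: no successors, so [][](r & p) holds vacuously. ✓

{t, u, w, x, y, z}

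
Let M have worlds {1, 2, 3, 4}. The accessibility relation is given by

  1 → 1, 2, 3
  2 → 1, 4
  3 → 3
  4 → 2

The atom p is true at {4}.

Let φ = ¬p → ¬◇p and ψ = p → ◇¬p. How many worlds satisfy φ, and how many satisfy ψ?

3 and 4

For ¬p → ¬◇p:
1: ¬p is T, ¬◇p is T. ✓
2: ¬p is T, ¬◇p is F. ✗
3: ¬p is T, ¬◇p is T. ✓
4: ¬p is F, ¬◇p is T. ✓
— 3 worlds.
For p → ◇¬p:
1: p is F, ◇¬p is T. ✓
2: p is F, ◇¬p is T. ✓
3: p is F, ◇¬p is T. ✓
4: p is T, ◇¬p is T. ✓
— 4 worlds.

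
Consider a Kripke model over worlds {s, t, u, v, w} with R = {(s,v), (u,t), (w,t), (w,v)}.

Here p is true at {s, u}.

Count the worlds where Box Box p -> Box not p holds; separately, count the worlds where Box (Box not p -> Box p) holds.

5 and 5

For Box Box p -> Box not p:
s: Box Box p is T, Box not p is T. ✓
t: Box Box p is T, Box not p is T. ✓
u: Box Box p is T, Box not p is T. ✓
v: Box Box p is T, Box not p is T. ✓
w: Box Box p is T, Box not p is T. ✓
— 5 worlds.
For Box (Box not p -> Box p):
s: successors {v}; Box not p -> Box p there: v:T. ✓
t: no successors, so Box (Box not p -> Box p) holds vacuously. ✓
u: successors {t}; Box not p -> Box p there: t:T. ✓
v: no successors, so Box (Box not p -> Box p) holds vacuously. ✓
w: successors {t, v}; Box not p -> Box p there: t:T, v:T. ✓
— 5 worlds.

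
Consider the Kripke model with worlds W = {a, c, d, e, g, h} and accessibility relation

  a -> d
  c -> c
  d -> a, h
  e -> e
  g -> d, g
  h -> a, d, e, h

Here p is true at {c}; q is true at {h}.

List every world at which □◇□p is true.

a: successors {d}; ◇□p there: d:F. ✗
c: successors {c}; ◇□p there: c:T. ✓
d: successors {a, h}; ◇□p there: a:F, h:F. ✗
e: successors {e}; ◇□p there: e:F. ✗
g: successors {d, g}; ◇□p there: d:F, g:F. ✗
h: successors {a, d, e, h}; ◇□p there: a:F, d:F, e:F, h:F. ✗

{c}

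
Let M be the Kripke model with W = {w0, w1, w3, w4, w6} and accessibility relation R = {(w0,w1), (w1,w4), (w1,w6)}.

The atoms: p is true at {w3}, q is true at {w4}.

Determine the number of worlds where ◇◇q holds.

1

w0: successors {w1}; ◇q there: w1:T. ✓
w1: successors {w4, w6}; ◇q there: w4:F, w6:F. ✗
w3: no successors, so ◇◇q fails. ✗
w4: no successors, so ◇◇q fails. ✗
w6: no successors, so ◇◇q fails. ✗
Satisfying worlds: {w0}.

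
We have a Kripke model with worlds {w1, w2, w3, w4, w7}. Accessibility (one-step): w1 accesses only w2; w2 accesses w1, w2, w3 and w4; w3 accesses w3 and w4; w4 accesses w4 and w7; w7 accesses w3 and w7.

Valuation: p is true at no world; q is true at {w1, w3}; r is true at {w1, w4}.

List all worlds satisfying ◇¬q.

{w1, w2, w3, w4, w7}

w1: successors {w2}; ¬q there: w2:T. ✓
w2: successors {w1, w2, w3, w4}; ¬q there: w1:F, w2:T, w3:F, w4:T. ✓
w3: successors {w3, w4}; ¬q there: w3:F, w4:T. ✓
w4: successors {w4, w7}; ¬q there: w4:T, w7:T. ✓
w7: successors {w3, w7}; ¬q there: w3:F, w7:T. ✓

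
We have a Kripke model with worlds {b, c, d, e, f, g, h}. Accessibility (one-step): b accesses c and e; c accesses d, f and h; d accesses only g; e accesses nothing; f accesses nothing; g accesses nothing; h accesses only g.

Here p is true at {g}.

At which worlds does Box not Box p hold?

{e, f, g}

b: successors {c, e}; not Box p there: c:T, e:F. ✗
c: successors {d, f, h}; not Box p there: d:F, f:F, h:F. ✗
d: successors {g}; not Box p there: g:F. ✗
e: no successors, so Box not Box p holds vacuously. ✓
f: no successors, so Box not Box p holds vacuously. ✓
g: no successors, so Box not Box p holds vacuously. ✓
h: successors {g}; not Box p there: g:F. ✗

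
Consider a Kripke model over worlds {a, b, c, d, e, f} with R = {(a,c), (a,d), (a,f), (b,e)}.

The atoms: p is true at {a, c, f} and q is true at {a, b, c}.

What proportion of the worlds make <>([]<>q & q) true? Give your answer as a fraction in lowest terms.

a: successors {c, d, f}; []<>q & q there: c:T, d:F, f:F. ✓
b: successors {e}; []<>q & q there: e:F. ✗
c: no successors, so <>([]<>q & q) fails. ✗
d: no successors, so <>([]<>q & q) fails. ✗
e: no successors, so <>([]<>q & q) fails. ✗
f: no successors, so <>([]<>q & q) fails. ✗
That's 1 of 6 worlds, so 1/6.

1/6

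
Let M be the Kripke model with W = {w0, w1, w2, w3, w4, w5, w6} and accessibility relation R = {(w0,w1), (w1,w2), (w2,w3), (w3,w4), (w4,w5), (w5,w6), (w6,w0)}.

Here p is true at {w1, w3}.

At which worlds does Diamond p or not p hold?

w0: Diamond p is T, not p is T. ✓
w1: Diamond p is F, not p is F. ✗
w2: Diamond p is T, not p is T. ✓
w3: Diamond p is F, not p is F. ✗
w4: Diamond p is F, not p is T. ✓
w5: Diamond p is F, not p is T. ✓
w6: Diamond p is F, not p is T. ✓

{w0, w2, w4, w5, w6}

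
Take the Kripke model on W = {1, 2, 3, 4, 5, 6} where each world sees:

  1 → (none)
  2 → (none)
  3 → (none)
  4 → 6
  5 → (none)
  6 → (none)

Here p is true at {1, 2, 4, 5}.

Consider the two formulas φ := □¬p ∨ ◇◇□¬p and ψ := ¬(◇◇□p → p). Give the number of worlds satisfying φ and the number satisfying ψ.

For □¬p ∨ ◇◇□¬p:
1: □¬p is T, ◇◇□¬p is F. ✓
2: □¬p is T, ◇◇□¬p is F. ✓
3: □¬p is T, ◇◇□¬p is F. ✓
4: □¬p is T, ◇◇□¬p is F. ✓
5: □¬p is T, ◇◇□¬p is F. ✓
6: □¬p is T, ◇◇□¬p is F. ✓
— 6 worlds.
For ¬(◇◇□p → p):
1: ◇◇□p → p is T. ✗
2: ◇◇□p → p is T. ✗
3: ◇◇□p → p is T. ✗
4: ◇◇□p → p is T. ✗
5: ◇◇□p → p is T. ✗
6: ◇◇□p → p is T. ✗
— 0 worlds.

6 and 0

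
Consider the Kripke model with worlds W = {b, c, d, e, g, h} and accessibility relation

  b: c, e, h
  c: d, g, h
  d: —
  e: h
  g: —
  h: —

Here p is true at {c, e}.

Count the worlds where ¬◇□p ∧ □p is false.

3

b: ¬◇□p is F, □p is F. ✗
c: ¬◇□p is F, □p is F. ✗
d: ¬◇□p is T, □p is T. ✓
e: ¬◇□p is F, □p is F. ✗
g: ¬◇□p is T, □p is T. ✓
h: ¬◇□p is T, □p is T. ✓
Satisfying worlds: {d, g, h}.
So ¬◇□p ∧ □p fails at the other 3 worlds.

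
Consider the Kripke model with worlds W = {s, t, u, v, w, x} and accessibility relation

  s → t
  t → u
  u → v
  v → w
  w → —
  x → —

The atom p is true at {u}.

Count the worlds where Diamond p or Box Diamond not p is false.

2

s: Diamond p is F, Box Diamond not p is F. ✗
t: Diamond p is T, Box Diamond not p is T. ✓
u: Diamond p is F, Box Diamond not p is T. ✓
v: Diamond p is F, Box Diamond not p is F. ✗
w: Diamond p is F, Box Diamond not p is T. ✓
x: Diamond p is F, Box Diamond not p is T. ✓
Satisfying worlds: {t, u, w, x}.
So Diamond p or Box Diamond not p fails at the other 2 worlds.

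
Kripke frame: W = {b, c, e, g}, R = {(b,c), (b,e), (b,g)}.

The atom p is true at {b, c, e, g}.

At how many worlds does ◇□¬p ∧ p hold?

b: ◇□¬p is T, p is T. ✓
c: ◇□¬p is F, p is T. ✗
e: ◇□¬p is F, p is T. ✗
g: ◇□¬p is F, p is T. ✗
Satisfying worlds: {b}.

1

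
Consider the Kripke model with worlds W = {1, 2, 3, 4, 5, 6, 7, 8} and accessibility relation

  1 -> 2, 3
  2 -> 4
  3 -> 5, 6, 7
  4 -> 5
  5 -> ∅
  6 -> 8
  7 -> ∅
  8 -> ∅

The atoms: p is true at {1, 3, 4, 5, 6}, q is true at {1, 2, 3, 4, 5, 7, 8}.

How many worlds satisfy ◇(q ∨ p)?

1: successors {2, 3}; q ∨ p there: 2:T, 3:T. ✓
2: successors {4}; q ∨ p there: 4:T. ✓
3: successors {5, 6, 7}; q ∨ p there: 5:T, 6:T, 7:T. ✓
4: successors {5}; q ∨ p there: 5:T. ✓
5: no successors, so ◇(q ∨ p) fails. ✗
6: successors {8}; q ∨ p there: 8:T. ✓
7: no successors, so ◇(q ∨ p) fails. ✗
8: no successors, so ◇(q ∨ p) fails. ✗
Satisfying worlds: {1, 2, 3, 4, 6}.

5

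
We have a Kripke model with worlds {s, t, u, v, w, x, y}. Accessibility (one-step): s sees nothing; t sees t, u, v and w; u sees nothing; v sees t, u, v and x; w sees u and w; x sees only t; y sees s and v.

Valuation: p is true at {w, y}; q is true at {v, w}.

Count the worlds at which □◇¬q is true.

s: no successors, so □◇¬q holds vacuously. ✓
t: successors {t, u, v, w}; ◇¬q there: t:T, u:F, v:T, w:T. ✗
u: no successors, so □◇¬q holds vacuously. ✓
v: successors {t, u, v, x}; ◇¬q there: t:T, u:F, v:T, x:T. ✗
w: successors {u, w}; ◇¬q there: u:F, w:T. ✗
x: successors {t}; ◇¬q there: t:T. ✓
y: successors {s, v}; ◇¬q there: s:F, v:T. ✗
Satisfying worlds: {s, u, x}.

3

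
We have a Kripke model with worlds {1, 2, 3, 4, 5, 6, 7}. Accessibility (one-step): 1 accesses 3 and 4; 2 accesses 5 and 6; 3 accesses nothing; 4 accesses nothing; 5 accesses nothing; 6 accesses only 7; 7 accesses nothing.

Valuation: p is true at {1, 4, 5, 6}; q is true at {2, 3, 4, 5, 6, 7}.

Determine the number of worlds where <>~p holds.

2

1: successors {3, 4}; ~p there: 3:T, 4:F. ✓
2: successors {5, 6}; ~p there: 5:F, 6:F. ✗
3: no successors, so <>~p fails. ✗
4: no successors, so <>~p fails. ✗
5: no successors, so <>~p fails. ✗
6: successors {7}; ~p there: 7:T. ✓
7: no successors, so <>~p fails. ✗
Satisfying worlds: {1, 6}.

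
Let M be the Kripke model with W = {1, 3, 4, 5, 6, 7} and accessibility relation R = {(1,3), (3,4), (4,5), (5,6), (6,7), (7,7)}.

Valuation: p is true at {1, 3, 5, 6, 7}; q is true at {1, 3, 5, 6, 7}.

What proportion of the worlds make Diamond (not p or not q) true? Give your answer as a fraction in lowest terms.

1: successors {3}; not p or not q there: 3:F. ✗
3: successors {4}; not p or not q there: 4:T. ✓
4: successors {5}; not p or not q there: 5:F. ✗
5: successors {6}; not p or not q there: 6:F. ✗
6: successors {7}; not p or not q there: 7:F. ✗
7: successors {7}; not p or not q there: 7:F. ✗
That's 1 of 6 worlds, so 1/6.

1/6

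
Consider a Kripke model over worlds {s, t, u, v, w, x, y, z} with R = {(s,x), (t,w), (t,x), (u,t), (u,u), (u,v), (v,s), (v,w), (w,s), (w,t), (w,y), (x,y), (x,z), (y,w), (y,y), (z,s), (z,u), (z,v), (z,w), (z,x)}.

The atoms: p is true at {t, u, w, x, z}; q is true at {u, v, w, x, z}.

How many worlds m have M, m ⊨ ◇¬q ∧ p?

4

s: ◇¬q is F, p is F. ✗
t: ◇¬q is F, p is T. ✗
u: ◇¬q is T, p is T. ✓
v: ◇¬q is T, p is F. ✗
w: ◇¬q is T, p is T. ✓
x: ◇¬q is T, p is T. ✓
y: ◇¬q is T, p is F. ✗
z: ◇¬q is T, p is T. ✓
Satisfying worlds: {u, w, x, z}.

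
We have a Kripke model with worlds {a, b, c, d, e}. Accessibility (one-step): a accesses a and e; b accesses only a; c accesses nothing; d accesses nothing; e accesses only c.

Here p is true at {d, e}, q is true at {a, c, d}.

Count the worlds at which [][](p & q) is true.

3

a: successors {a, e}; [](p & q) there: a:F, e:F. ✗
b: successors {a}; [](p & q) there: a:F. ✗
c: no successors, so [][](p & q) holds vacuously. ✓
d: no successors, so [][](p & q) holds vacuously. ✓
e: successors {c}; [](p & q) there: c:T. ✓
Satisfying worlds: {c, d, e}.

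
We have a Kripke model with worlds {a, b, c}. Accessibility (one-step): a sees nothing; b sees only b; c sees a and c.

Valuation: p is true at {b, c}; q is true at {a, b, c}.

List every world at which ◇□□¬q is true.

a: no successors, so ◇□□¬q fails. ✗
b: successors {b}; □□¬q there: b:F. ✗
c: successors {a, c}; □□¬q there: a:T, c:F. ✓

{c}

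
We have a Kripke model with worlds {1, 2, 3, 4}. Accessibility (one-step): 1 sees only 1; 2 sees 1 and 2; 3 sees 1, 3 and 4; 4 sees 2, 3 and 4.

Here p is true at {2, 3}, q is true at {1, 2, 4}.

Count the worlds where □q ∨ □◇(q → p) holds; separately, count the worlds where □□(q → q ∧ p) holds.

For □q ∨ □◇(q → p):
1: □q is T, □◇(q → p) is F. ✓
2: □q is T, □◇(q → p) is F. ✓
3: □q is F, □◇(q → p) is F. ✗
4: □q is F, □◇(q → p) is T. ✓
— 3 worlds.
For □□(q → q ∧ p):
1: successors {1}; □(q → q ∧ p) there: 1:F. ✗
2: successors {1, 2}; □(q → q ∧ p) there: 1:F, 2:F. ✗
3: successors {1, 3, 4}; □(q → q ∧ p) there: 1:F, 3:F, 4:F. ✗
4: successors {2, 3, 4}; □(q → q ∧ p) there: 2:F, 3:F, 4:F. ✗
— 0 worlds.

3 and 0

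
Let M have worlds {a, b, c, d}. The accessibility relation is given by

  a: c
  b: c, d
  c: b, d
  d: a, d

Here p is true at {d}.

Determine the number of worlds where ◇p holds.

3

a: successors {c}; p there: c:F. ✗
b: successors {c, d}; p there: c:F, d:T. ✓
c: successors {b, d}; p there: b:F, d:T. ✓
d: successors {a, d}; p there: a:F, d:T. ✓
Satisfying worlds: {b, c, d}.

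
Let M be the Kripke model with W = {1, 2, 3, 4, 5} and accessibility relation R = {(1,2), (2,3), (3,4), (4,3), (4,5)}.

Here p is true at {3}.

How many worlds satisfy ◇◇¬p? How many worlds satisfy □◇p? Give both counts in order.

For ◇◇¬p:
1: successors {2}; ◇¬p there: 2:F. ✗
2: successors {3}; ◇¬p there: 3:T. ✓
3: successors {4}; ◇¬p there: 4:T. ✓
4: successors {3, 5}; ◇¬p there: 3:T, 5:F. ✓
5: no successors, so ◇◇¬p fails. ✗
— 3 worlds.
For □◇p:
1: successors {2}; ◇p there: 2:T. ✓
2: successors {3}; ◇p there: 3:F. ✗
3: successors {4}; ◇p there: 4:T. ✓
4: successors {3, 5}; ◇p there: 3:F, 5:F. ✗
5: no successors, so □◇p holds vacuously. ✓
— 3 worlds.

3 and 3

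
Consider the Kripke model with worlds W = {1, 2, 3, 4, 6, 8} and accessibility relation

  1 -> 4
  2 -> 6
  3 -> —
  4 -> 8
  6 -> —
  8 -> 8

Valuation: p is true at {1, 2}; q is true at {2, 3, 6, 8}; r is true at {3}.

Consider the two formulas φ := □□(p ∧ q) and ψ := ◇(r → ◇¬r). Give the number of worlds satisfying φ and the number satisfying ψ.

For □□(p ∧ q):
1: successors {4}; □(p ∧ q) there: 4:F. ✗
2: successors {6}; □(p ∧ q) there: 6:T. ✓
3: no successors, so □□(p ∧ q) holds vacuously. ✓
4: successors {8}; □(p ∧ q) there: 8:F. ✗
6: no successors, so □□(p ∧ q) holds vacuously. ✓
8: successors {8}; □(p ∧ q) there: 8:F. ✗
— 3 worlds.
For ◇(r → ◇¬r):
1: successors {4}; r → ◇¬r there: 4:T. ✓
2: successors {6}; r → ◇¬r there: 6:T. ✓
3: no successors, so ◇(r → ◇¬r) fails. ✗
4: successors {8}; r → ◇¬r there: 8:T. ✓
6: no successors, so ◇(r → ◇¬r) fails. ✗
8: successors {8}; r → ◇¬r there: 8:T. ✓
— 4 worlds.

3 and 4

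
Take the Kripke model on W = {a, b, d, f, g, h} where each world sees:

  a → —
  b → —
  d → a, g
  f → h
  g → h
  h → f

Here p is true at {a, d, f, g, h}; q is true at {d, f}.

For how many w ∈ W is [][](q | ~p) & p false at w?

a: [][](q | ~p) is T, p is T. ✓
b: [][](q | ~p) is T, p is F. ✗
d: [][](q | ~p) is F, p is T. ✗
f: [][](q | ~p) is T, p is T. ✓
g: [][](q | ~p) is T, p is T. ✓
h: [][](q | ~p) is F, p is T. ✗
Satisfying worlds: {a, f, g}.
So [][](q | ~p) & p fails at the other 3 worlds.

3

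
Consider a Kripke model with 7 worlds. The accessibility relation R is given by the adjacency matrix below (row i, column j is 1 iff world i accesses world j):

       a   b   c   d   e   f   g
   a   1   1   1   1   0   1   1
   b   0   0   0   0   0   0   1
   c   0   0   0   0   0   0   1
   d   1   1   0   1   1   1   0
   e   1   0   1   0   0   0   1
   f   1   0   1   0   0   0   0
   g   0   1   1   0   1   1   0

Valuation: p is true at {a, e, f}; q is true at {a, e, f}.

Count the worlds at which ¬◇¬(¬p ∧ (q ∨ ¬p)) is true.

2

a: ◇¬(¬p ∧ (q ∨ ¬p)) is T. ✗
b: ◇¬(¬p ∧ (q ∨ ¬p)) is F. ✓
c: ◇¬(¬p ∧ (q ∨ ¬p)) is F. ✓
d: ◇¬(¬p ∧ (q ∨ ¬p)) is T. ✗
e: ◇¬(¬p ∧ (q ∨ ¬p)) is T. ✗
f: ◇¬(¬p ∧ (q ∨ ¬p)) is T. ✗
g: ◇¬(¬p ∧ (q ∨ ¬p)) is T. ✗
Satisfying worlds: {b, c}.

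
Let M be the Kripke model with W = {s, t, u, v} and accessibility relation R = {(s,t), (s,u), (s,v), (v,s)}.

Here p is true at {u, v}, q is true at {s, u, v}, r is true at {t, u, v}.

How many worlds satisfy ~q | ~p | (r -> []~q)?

3

s: ~q | ~p is T, r -> []~q is T. ✓
t: ~q | ~p is T, r -> []~q is T. ✓
u: ~q | ~p is F, r -> []~q is T. ✓
v: ~q | ~p is F, r -> []~q is F. ✗
Satisfying worlds: {s, t, u}.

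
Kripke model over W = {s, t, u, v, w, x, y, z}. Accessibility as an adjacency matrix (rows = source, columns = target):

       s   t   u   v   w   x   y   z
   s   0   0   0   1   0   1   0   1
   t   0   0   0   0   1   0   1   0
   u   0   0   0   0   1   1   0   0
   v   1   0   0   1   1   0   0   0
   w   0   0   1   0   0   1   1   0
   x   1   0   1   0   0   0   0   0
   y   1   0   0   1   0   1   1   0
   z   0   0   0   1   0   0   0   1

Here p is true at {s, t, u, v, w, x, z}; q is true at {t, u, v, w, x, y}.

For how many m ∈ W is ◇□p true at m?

7

s: successors {v, x, z}; □p there: v:T, x:T, z:T. ✓
t: successors {w, y}; □p there: w:F, y:F. ✗
u: successors {w, x}; □p there: w:F, x:T. ✓
v: successors {s, v, w}; □p there: s:T, v:T, w:F. ✓
w: successors {u, x, y}; □p there: u:T, x:T, y:F. ✓
x: successors {s, u}; □p there: s:T, u:T. ✓
y: successors {s, v, x, y}; □p there: s:T, v:T, x:T, y:F. ✓
z: successors {v, z}; □p there: v:T, z:T. ✓
Satisfying worlds: {s, u, v, w, x, y, z}.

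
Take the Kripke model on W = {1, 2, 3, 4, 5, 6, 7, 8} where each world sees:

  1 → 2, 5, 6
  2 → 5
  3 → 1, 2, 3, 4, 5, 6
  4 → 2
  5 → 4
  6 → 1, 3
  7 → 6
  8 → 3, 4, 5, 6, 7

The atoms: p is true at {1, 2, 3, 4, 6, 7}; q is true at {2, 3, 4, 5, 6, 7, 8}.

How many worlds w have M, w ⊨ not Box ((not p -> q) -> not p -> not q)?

1: Box ((not p -> q) -> not p -> not q) is F. ✓
2: Box ((not p -> q) -> not p -> not q) is F. ✓
3: Box ((not p -> q) -> not p -> not q) is F. ✓
4: Box ((not p -> q) -> not p -> not q) is T. ✗
5: Box ((not p -> q) -> not p -> not q) is T. ✗
6: Box ((not p -> q) -> not p -> not q) is T. ✗
7: Box ((not p -> q) -> not p -> not q) is T. ✗
8: Box ((not p -> q) -> not p -> not q) is F. ✓
Satisfying worlds: {1, 2, 3, 8}.

4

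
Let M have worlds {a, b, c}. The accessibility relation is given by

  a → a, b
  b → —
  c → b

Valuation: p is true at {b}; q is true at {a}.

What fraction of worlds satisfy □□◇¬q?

2/3

a: successors {a, b}; □◇¬q there: a:F, b:T. ✗
b: no successors, so □□◇¬q holds vacuously. ✓
c: successors {b}; □◇¬q there: b:T. ✓
That's 2 of 3 worlds, so 2/3.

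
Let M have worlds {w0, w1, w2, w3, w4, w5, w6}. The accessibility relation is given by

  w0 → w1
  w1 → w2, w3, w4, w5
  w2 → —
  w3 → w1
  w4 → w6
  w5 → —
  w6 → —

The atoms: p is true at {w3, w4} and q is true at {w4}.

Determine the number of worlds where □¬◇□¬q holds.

w0: successors {w1}; ¬◇□¬q there: w1:F. ✗
w1: successors {w2, w3, w4, w5}; ¬◇□¬q there: w2:T, w3:T, w4:F, w5:T. ✗
w2: no successors, so □¬◇□¬q holds vacuously. ✓
w3: successors {w1}; ¬◇□¬q there: w1:F. ✗
w4: successors {w6}; ¬◇□¬q there: w6:T. ✓
w5: no successors, so □¬◇□¬q holds vacuously. ✓
w6: no successors, so □¬◇□¬q holds vacuously. ✓
Satisfying worlds: {w2, w4, w5, w6}.

4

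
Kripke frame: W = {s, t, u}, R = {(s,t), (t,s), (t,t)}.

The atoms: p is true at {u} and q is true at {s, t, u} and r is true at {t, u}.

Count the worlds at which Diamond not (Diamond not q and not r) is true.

s: successors {t}; not (Diamond not q and not r) there: t:T. ✓
t: successors {s, t}; not (Diamond not q and not r) there: s:T, t:T. ✓
u: no successors, so Diamond not (Diamond not q and not r) fails. ✗
Satisfying worlds: {s, t}.

2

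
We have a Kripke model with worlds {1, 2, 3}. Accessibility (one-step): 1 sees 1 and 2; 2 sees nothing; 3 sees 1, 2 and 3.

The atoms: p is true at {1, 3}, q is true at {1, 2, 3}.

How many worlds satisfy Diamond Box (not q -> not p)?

2

1: successors {1, 2}; Box (not q -> not p) there: 1:T, 2:T. ✓
2: no successors, so Diamond Box (not q -> not p) fails. ✗
3: successors {1, 2, 3}; Box (not q -> not p) there: 1:T, 2:T, 3:T. ✓
Satisfying worlds: {1, 3}.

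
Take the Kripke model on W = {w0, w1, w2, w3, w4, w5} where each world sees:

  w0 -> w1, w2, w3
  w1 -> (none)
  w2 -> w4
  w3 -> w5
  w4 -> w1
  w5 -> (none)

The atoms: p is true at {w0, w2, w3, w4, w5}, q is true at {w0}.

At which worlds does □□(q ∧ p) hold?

{w1, w3, w4, w5}

w0: successors {w1, w2, w3}; □(q ∧ p) there: w1:T, w2:F, w3:F. ✗
w1: no successors, so □□(q ∧ p) holds vacuously. ✓
w2: successors {w4}; □(q ∧ p) there: w4:F. ✗
w3: successors {w5}; □(q ∧ p) there: w5:T. ✓
w4: successors {w1}; □(q ∧ p) there: w1:T. ✓
w5: no successors, so □□(q ∧ p) holds vacuously. ✓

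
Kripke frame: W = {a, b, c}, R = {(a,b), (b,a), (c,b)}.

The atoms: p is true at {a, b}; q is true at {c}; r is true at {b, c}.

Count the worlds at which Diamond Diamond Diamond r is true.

a: successors {b}; Diamond Diamond r there: b:T. ✓
b: successors {a}; Diamond Diamond r there: a:F. ✗
c: successors {b}; Diamond Diamond r there: b:T. ✓
Satisfying worlds: {a, c}.

2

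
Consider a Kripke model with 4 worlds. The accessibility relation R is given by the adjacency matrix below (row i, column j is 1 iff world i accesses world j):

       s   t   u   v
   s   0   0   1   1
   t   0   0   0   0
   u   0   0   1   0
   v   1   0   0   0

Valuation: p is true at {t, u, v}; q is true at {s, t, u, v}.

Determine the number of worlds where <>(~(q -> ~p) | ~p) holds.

3

s: successors {u, v}; ~(q -> ~p) | ~p there: u:T, v:T. ✓
t: no successors, so <>(~(q -> ~p) | ~p) fails. ✗
u: successors {u}; ~(q -> ~p) | ~p there: u:T. ✓
v: successors {s}; ~(q -> ~p) | ~p there: s:T. ✓
Satisfying worlds: {s, u, v}.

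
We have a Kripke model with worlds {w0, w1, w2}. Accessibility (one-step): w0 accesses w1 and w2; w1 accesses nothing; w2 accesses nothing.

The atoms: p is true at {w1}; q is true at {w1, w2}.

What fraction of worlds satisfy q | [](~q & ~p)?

2/3

w0: q is F, [](~q & ~p) is F. ✗
w1: q is T, [](~q & ~p) is T. ✓
w2: q is T, [](~q & ~p) is T. ✓
That's 2 of 3 worlds, so 2/3.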